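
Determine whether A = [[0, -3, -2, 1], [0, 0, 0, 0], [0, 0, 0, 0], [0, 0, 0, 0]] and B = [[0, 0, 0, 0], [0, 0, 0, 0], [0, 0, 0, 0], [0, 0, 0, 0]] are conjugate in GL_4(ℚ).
Both have characteristic polynomial x^4, but the minimal polynomial of A is x^2 while the minimal polynomial of B is x. The minimal polynomial is a similarity invariant, so A and B are not similar.

No.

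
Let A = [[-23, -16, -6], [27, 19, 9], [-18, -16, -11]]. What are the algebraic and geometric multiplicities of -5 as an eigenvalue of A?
algebraic multiplicity 3, geometric multiplicity 2

The characteristic polynomial is (x + 5)^3, so the factor x + 5 appears with exponent 3: the algebraic multiplicity is 3.

rank(A + 5I) = 1, so the eigenspace has dimension 3 - 1 = 2: the geometric multiplicity is 2.

Since 2 < 3, A is not diagonalizable.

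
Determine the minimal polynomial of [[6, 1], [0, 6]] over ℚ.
The characteristic polynomial factors as (x - 6)^2. The minimal polynomial is ∏(x - λ)^{k_λ} where k_λ is the size of the largest Jordan block at λ.

For λ = 6: rank(A - 6I) = 1, and the largest Jordan block has size 2 (the smallest k with rank((A - 6I)^k) = rank((A - 6I)^(k+1))).

So m_A(x) = (x - 6)^2.

m_A(x) = (x - 6)^2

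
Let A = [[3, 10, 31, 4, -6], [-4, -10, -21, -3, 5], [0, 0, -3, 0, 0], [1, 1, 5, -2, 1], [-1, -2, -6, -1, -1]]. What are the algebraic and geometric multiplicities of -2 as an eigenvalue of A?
The characteristic polynomial is (x + 2)^2(x + 3)^3, so the factor x + 2 appears with exponent 2: the algebraic multiplicity is 2.

rank(A + 2I) = 4, so the eigenspace has dimension 5 - 4 = 1: the geometric multiplicity is 1.

Since 1 < 2, A is not diagonalizable.

algebraic multiplicity 2, geometric multiplicity 1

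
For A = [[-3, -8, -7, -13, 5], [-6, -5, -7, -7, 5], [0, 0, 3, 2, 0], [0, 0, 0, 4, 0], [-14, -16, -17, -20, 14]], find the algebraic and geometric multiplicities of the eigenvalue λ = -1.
The characteristic polynomial is (x - 4)^2(x - 3)^2(x + 1), so the factor x + 1 appears with exponent 1: the algebraic multiplicity is 1.

rank(A + I) = 4, so the eigenspace has dimension 5 - 4 = 1: the geometric multiplicity is 1.

algebraic multiplicity 1, geometric multiplicity 1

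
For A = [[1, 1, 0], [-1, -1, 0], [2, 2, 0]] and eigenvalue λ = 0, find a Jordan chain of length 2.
v_1 = [[-2, 3, -8]]^T, v_2 = [[1, -1, 2]]^T

We seek v_1 ∈ ker(A^2) \ ker(A), then set v_{i+1} = A v_i.

One such chain is v_1 = [[-2, 3, -8]]^T, v_2 = [[1, -1, 2]]^T. Check: A v_2 = [[0, 0, 0]]^T = 0.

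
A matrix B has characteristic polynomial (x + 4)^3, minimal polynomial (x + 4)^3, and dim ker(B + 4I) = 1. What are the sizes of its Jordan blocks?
λ = -4: algebraic multiplicity 3 (exponent in χ_B), largest block size 3 (exponent in m_B), 1 block (geometric multiplicity). This forces block sizes [3].

Jordan blocks: (-4, 3)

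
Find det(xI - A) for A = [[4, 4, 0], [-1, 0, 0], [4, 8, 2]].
χ_A(x) = (x - 2)^3

xI - A = [[x - 4, -4, 0], [1, x, 0], [-4, -8, x - 2]].

Expanding det(xI - A) along the first row:
det(xI - A) = + (x - 4)·det([[x, 0], [-8, x - 2]]) - (-4)·det([[1, 0], [-4, x - 2]]) + (0)·det([[1, x], [-4, -8]]).

Evaluating gives χ_A(x) = x^3 - 6x^2 + 12x - 8 = (x - 2)^3.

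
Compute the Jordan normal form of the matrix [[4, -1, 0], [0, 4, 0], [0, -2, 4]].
The characteristic polynomial is det(xI - A) = (x - 4)^3, so the eigenvalues are 4 (algebraic multiplicity 3).

For λ = 4: rank(A - 4I) = 1, rank((A - 4I)^2) = 0. The eigenspace has dimension 3 - 1 = 2, so there are 2 Jordan blocks; the rank sequence gives block sizes [2, 1].

Assembling the blocks gives the Jordan form J above.

J = [[4, 1, 0], [0, 4, 0], [0, 0, 4]]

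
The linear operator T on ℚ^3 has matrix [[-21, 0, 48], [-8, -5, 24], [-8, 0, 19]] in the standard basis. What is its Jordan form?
J = [[-5, 0, 0], [0, -5, 0], [0, 0, 3]]

The characteristic polynomial is det(xI - A) = (x - 3)(x + 5)^2, so the eigenvalues are -5 (algebraic multiplicity 2), 3 (algebraic multiplicity 1).

For λ = -5: rank(A + 5I) = 1. The eigenspace has dimension 3 - 1 = 2, so there are 2 Jordan blocks; the rank sequence gives block sizes [1, 1].

For λ = 3: algebraic multiplicity 1 gives one 1×1 block.

Assembling the blocks gives the Jordan form J above.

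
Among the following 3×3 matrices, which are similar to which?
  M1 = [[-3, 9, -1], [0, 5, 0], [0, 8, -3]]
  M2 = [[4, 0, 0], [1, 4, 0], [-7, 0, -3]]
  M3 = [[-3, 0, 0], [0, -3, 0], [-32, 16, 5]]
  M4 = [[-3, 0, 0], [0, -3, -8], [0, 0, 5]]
3 classes: {M1}, {M2}, {M3, M4}

Characteristic polynomials: χ_{M1} = (x - 5)(x + 3)^2, χ_{M2} = (x - 4)^2(x + 3), χ_{M3} = (x - 5)(x + 3)^2, χ_{M4} = (x - 5)(x + 3)^2.

{M1}: invariant factors (x - 5)(x + 3)^2.

{M2}: invariant factors (x - 4)^2(x + 3).

{M3, M4}: invariant factors x + 3, (x - 5)(x + 3).

Matrices are similar if and only if their invariant-factor lists agree; the partition into similarity classes is {M1}, {M2}, {M3, M4}.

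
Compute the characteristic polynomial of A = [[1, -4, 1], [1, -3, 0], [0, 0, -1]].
χ_A(x) = (x + 1)^3

xI - A = [[x - 1, 4, -1], [-1, x + 3, 0], [0, 0, x + 1]].

Expanding det(xI - A) along the first row:
det(xI - A) = + (x - 1)·det([[x + 3, 0], [0, x + 1]]) - (4)·det([[-1, 0], [0, x + 1]]) + (-1)·det([[-1, x + 3], [0, 0]]).

Evaluating gives χ_A(x) = x^3 + 3x^2 + 3x + 1 = (x + 1)^3.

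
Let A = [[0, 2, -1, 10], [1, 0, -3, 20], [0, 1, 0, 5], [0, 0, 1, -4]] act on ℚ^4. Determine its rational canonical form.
The invariant factors of A (the non-unit diagonal entries of the Smith normal form of xI - A over ℚ[x]) are (x + 4)(x^3 - 4x + 1), each dividing the next. The characteristic polynomial is their product, (x + 4)(x^3 - 4x + 1).

The rational canonical form is the block-diagonal matrix of companion matrices C(f_i):
R = [[0, 0, 0, -4], [1, 0, 0, 15], [0, 1, 0, 4], [0, 0, 1, -4]].

Note the characteristic polynomial does not split into linear factors over ℚ, so A has no Jordan form over ℚ; the rational canonical form exists over any field.

R = [[0, 0, 0, -4], [1, 0, 0, 15], [0, 1, 0, 4], [0, 0, 1, -4]]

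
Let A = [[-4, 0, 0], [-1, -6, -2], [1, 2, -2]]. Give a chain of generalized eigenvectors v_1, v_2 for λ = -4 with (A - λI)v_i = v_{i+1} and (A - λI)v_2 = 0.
v_1 = [[-1, 1, 0]]^T, v_2 = [[0, -1, 1]]^T

We seek v_1 ∈ ker((A + 4I)^2) \ ker(A + 4I), then set v_{i+1} = (A + 4I) v_i.

One such chain is v_1 = [[-1, 1, 0]]^T, v_2 = [[0, -1, 1]]^T. Check: (A + 4I) v_2 = [[0, 0, 0]]^T = 0.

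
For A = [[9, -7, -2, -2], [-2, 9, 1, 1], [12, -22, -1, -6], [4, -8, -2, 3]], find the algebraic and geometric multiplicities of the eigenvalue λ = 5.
The characteristic polynomial is (x - 5)^4, so the factor x - 5 appears with exponent 4: the algebraic multiplicity is 4.

rank(A - 5I) = 2, so the eigenspace has dimension 4 - 2 = 2: the geometric multiplicity is 2.

Since 2 < 4, A is not diagonalizable.

algebraic multiplicity 4, geometric multiplicity 2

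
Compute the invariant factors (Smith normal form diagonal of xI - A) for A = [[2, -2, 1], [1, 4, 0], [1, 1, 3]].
(x - 3)^3

The Jordan structure of A has elementary divisors (x - 3)^3. Arranging the block sizes at each eigenvalue in decreasing order and taking row products gives the invariant factors.

Invariant factors (smallest first, each dividing the next): (x - 3)^3.

Check: the last factor (x - 3)^3 is the minimal polynomial, and the product (x - 3)^3 is the characteristic polynomial.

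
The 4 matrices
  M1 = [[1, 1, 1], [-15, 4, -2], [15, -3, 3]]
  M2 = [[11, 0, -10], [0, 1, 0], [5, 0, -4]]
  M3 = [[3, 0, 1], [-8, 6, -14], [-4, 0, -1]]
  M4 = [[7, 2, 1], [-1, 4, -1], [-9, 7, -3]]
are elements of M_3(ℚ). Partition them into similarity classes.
Characteristic polynomials: χ_{M1} = (x - 6)(x - 1)^2, χ_{M2} = (x - 6)(x - 1)^2, χ_{M3} = (x - 6)(x - 1)^2, χ_{M4} = (x - 6)(x - 1)^2.

{M1, M3, M4}: invariant factors (x - 6)(x - 1)^2.

{M2}: invariant factors x - 1, (x - 6)(x - 1).

Matrices are similar if and only if their invariant-factor lists agree; the partition into similarity classes is {M1, M3, M4}, {M2}.

2 classes: {M1, M3, M4}, {M2}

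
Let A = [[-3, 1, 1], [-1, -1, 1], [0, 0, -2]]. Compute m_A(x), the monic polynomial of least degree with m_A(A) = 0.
The characteristic polynomial factors as (x + 2)^3. The minimal polynomial is ∏(x - λ)^{k_λ} where k_λ is the size of the largest Jordan block at λ.

For λ = -2: rank(A + 2I) = 1, and the largest Jordan block has size 2 (the smallest k with rank((A + 2I)^k) = rank((A + 2I)^(k+1))).

So m_A(x) = (x + 2)^2.

m_A(x) = (x + 2)^2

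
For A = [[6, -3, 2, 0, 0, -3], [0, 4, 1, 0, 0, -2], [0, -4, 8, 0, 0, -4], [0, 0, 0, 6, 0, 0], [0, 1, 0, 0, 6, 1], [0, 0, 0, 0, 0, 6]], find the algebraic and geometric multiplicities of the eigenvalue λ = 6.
algebraic multiplicity 6, geometric multiplicity 4

The characteristic polynomial is (x - 6)^6, so the factor x - 6 appears with exponent 6: the algebraic multiplicity is 6.

rank(A - 6I) = 2, so the eigenspace has dimension 6 - 2 = 4: the geometric multiplicity is 4.

Since 4 < 6, A is not diagonalizable.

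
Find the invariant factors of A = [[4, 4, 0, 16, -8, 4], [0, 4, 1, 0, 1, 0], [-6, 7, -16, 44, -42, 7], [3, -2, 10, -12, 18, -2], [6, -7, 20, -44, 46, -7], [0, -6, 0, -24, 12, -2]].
x - 4, (x - 4)^2, (x - 4)^3

The Jordan structure of A has elementary divisors (x - 4)^3, (x - 4)^2, (x - 4). Arranging the block sizes at each eigenvalue in decreasing order and taking row products gives the invariant factors.

Invariant factors (smallest first, each dividing the next): x - 4, (x - 4)^2, (x - 4)^3.

Check: the last factor (x - 4)^3 is the minimal polynomial, and the product (x - 4)^6 is the characteristic polynomial.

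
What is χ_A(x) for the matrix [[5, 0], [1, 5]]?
χ_A(x) = (x - 5)^2

xI - A = [[x - 5, 0], [-1, x - 5]].

Expanding det(xI - A) along the first row:
det(xI - A) = + (x - 5)·det([[x - 5]]) - (0)·det([[-1]]).

Evaluating gives χ_A(x) = x^2 - 10x + 25 = (x - 5)^2.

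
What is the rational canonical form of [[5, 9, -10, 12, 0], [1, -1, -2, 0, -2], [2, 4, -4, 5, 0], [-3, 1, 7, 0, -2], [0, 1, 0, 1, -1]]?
R = [[0, 0, 0, 0, 4], [1, 0, 0, 0, 0], [0, 1, 0, 0, 1], [0, 0, 1, 0, -3], [0, 0, 0, 1, -1]]

The invariant factors of A (the non-unit diagonal entries of the Smith normal form of xI - A over ℚ[x]) are (x - 1)(x^2 + x + 2)^2, each dividing the next. The characteristic polynomial is their product, (x - 1)(x^2 + x + 2)^2.

The rational canonical form is the block-diagonal matrix of companion matrices C(f_i):
R = [[0, 0, 0, 0, 4], [1, 0, 0, 0, 0], [0, 1, 0, 0, 1], [0, 0, 1, 0, -3], [0, 0, 0, 1, -1]].

Note the characteristic polynomial does not split into linear factors over ℚ, so A has no Jordan form over ℚ; the rational canonical form exists over any field.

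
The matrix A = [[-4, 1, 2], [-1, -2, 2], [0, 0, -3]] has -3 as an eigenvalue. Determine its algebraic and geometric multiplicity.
The characteristic polynomial is (x + 3)^3, so the factor x + 3 appears with exponent 3: the algebraic multiplicity is 3.

rank(A + 3I) = 1, so the eigenspace has dimension 3 - 1 = 2: the geometric multiplicity is 2.

Since 2 < 3, A is not diagonalizable.

algebraic multiplicity 3, geometric multiplicity 2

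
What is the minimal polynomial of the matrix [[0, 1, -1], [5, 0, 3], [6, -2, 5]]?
m_A(x) = (x - 3)(x - 1)^2

The characteristic polynomial factors as (x - 3)(x - 1)^2. The minimal polynomial is ∏(x - λ)^{k_λ} where k_λ is the size of the largest Jordan block at λ.

For λ = 1: rank(A - I) = 2, and the largest Jordan block has size 2 (the smallest k with rank((A - I)^k) = rank((A - I)^(k+1))).
For λ = 3: rank(A - 3I) = 2, and the largest Jordan block has size 1 (the smallest k with rank((A - 3I)^k) = rank((A - 3I)^(k+1))).

So m_A(x) = (x - 3)(x - 1)^2.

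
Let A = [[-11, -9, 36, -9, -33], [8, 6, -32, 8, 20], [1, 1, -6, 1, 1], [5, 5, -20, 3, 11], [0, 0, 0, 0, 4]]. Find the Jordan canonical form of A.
J = [[-2, 1, 0, 0, 0], [0, -2, 0, 0, 0], [0, 0, -2, 0, 0], [0, 0, 0, -2, 0], [0, 0, 0, 0, 4]]

The characteristic polynomial is det(xI - A) = (x - 4)(x + 2)^4, so the eigenvalues are -2 (algebraic multiplicity 4), 4 (algebraic multiplicity 1).

For λ = -2: rank(A + 2I) = 2, rank((A + 2I)^2) = 1. The eigenspace has dimension 5 - 2 = 3, so there are 3 Jordan blocks; the rank sequence gives block sizes [2, 1, 1].

For λ = 4: algebraic multiplicity 1 gives one 1×1 block.

Assembling the blocks gives the Jordan form J above.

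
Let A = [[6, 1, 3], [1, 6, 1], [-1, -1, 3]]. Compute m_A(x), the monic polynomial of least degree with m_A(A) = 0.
m_A(x) = (x - 5)^3

The characteristic polynomial factors as (x - 5)^3. The minimal polynomial is ∏(x - λ)^{k_λ} where k_λ is the size of the largest Jordan block at λ.

For λ = 5: rank(A - 5I) = 2, and the largest Jordan block has size 3 (the smallest k with rank((A - 5I)^k) = rank((A - 5I)^(k+1))).

So m_A(x) = (x - 5)^3.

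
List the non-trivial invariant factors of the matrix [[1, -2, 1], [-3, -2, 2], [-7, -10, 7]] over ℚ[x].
(x - 2)^3

The Jordan structure of A has elementary divisors (x - 2)^3. Arranging the block sizes at each eigenvalue in decreasing order and taking row products gives the invariant factors.

Invariant factors (smallest first, each dividing the next): (x - 2)^3.

Check: the last factor (x - 2)^3 is the minimal polynomial, and the product (x - 2)^3 is the characteristic polynomial.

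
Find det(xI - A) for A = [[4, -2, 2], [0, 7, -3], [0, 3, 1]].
xI - A = [[x - 4, 2, -2], [0, x - 7, 3], [0, -3, x - 1]].

Expanding det(xI - A) along the first row:
det(xI - A) = + (x - 4)·det([[x - 7, 3], [-3, x - 1]]) - (2)·det([[0, 3], [0, x - 1]]) + (-2)·det([[0, x - 7], [0, -3]]).

Evaluating gives χ_A(x) = x^3 - 12x^2 + 48x - 64 = (x - 4)^3.

χ_A(x) = (x - 4)^3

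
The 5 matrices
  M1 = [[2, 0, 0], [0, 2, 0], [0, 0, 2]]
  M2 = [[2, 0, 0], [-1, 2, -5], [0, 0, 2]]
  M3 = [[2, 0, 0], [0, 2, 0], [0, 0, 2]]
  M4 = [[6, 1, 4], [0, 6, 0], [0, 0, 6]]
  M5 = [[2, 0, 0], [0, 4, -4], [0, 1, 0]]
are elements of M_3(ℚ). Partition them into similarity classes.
3 classes: {M1, M3}, {M2, M5}, {M4}

Characteristic polynomials: χ_{M1} = (x - 2)^3, χ_{M2} = (x - 2)^3, χ_{M3} = (x - 2)^3, χ_{M4} = (x - 6)^3, χ_{M5} = (x - 2)^3.

{M1, M3}: invariant factors x - 2, x - 2, x - 2.

{M2, M5}: invariant factors x - 2, (x - 2)^2.

{M4}: invariant factors x - 6, (x - 6)^2.

Matrices are similar if and only if their invariant-factor lists agree; the partition into similarity classes is {M1, M3}, {M2, M5}, {M4}.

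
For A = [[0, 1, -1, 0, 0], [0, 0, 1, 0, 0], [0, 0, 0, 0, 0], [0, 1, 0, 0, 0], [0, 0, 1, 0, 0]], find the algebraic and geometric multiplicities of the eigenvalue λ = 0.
algebraic multiplicity 5, geometric multiplicity 3

The characteristic polynomial is x^5, so the factor x appears with exponent 5: the algebraic multiplicity is 5.

rank(A) = 2, so the eigenspace has dimension 5 - 2 = 3: the geometric multiplicity is 3.

Since 3 < 5, A is not diagonalizable.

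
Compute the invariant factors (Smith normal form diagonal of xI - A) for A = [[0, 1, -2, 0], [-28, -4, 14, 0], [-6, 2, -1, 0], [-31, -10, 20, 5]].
(x - 5)(x - 3)(x + 4)^2

The Jordan structure of A has elementary divisors (x + 4)^2, (x - 3), (x - 5). Arranging the block sizes at each eigenvalue in decreasing order and taking row products gives the invariant factors.

Invariant factors (smallest first, each dividing the next): (x - 5)(x - 3)(x + 4)^2.

Check: the last factor (x - 5)(x - 3)(x + 4)^2 is the minimal polynomial, and the product (x - 5)(x - 3)(x + 4)^2 is the characteristic polynomial.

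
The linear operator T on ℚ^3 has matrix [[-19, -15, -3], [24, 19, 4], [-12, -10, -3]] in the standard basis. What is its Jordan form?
J = [[-1, 1, 0], [0, -1, 0], [0, 0, -1]]

The characteristic polynomial is det(xI - A) = (x + 1)^3, so the eigenvalues are -1 (algebraic multiplicity 3).

For λ = -1: rank(A + I) = 1, rank((A + I)^2) = 0. The eigenspace has dimension 3 - 1 = 2, so there are 2 Jordan blocks; the rank sequence gives block sizes [2, 1].

Assembling the blocks gives the Jordan form J above.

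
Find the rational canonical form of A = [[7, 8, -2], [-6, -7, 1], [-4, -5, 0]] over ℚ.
The invariant factors of A (the non-unit diagonal entries of the Smith normal form of xI - A over ℚ[x]) are x^3 - 4x + 1, each dividing the next. The characteristic polynomial is their product, x^3 - 4x + 1.

The rational canonical form is the block-diagonal matrix of companion matrices C(f_i):
R = [[0, 0, -1], [1, 0, 4], [0, 1, 0]].

Note the characteristic polynomial does not split into linear factors over ℚ, so A has no Jordan form over ℚ; the rational canonical form exists over any field.

R = [[0, 0, -1], [1, 0, 4], [0, 1, 0]]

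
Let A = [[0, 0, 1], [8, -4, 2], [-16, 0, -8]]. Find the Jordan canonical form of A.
J = [[-4, 1, 0], [0, -4, 0], [0, 0, -4]]

The characteristic polynomial is det(xI - A) = (x + 4)^3, so the eigenvalues are -4 (algebraic multiplicity 3).

For λ = -4: rank(A + 4I) = 1, rank((A + 4I)^2) = 0. The eigenspace has dimension 3 - 1 = 2, so there are 2 Jordan blocks; the rank sequence gives block sizes [2, 1].

Assembling the blocks gives the Jordan form J above.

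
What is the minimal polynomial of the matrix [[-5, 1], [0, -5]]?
m_A(x) = (x + 5)^2

The characteristic polynomial factors as (x + 5)^2. The minimal polynomial is ∏(x - λ)^{k_λ} where k_λ is the size of the largest Jordan block at λ.

For λ = -5: rank(A + 5I) = 1, and the largest Jordan block has size 2 (the smallest k with rank((A + 5I)^k) = rank((A + 5I)^(k+1))).

So m_A(x) = (x + 5)^2.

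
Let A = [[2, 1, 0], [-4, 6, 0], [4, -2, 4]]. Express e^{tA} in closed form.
A has Jordan form J = [[4, 1, 0], [0, 4, 0], [0, 0, 4]] with A = PJP^{-1}, so e^{tA} = P e^{tJ} P^{-1}.

For a Jordan block J_k(λ), e^{tJ_k(λ)} = e^{λt} · (I + tN + t^2 N^2/2! + ... + t^{k-1} N^{k-1}/(k-1)!) where N is the nilpotent superdiagonal part.

Assembling the blocks and conjugating back gives the entries of e^{tA} as shown above.

e^{tA} = [[(1 - 2*t)*e^{4*t}, t*e^{4*t}, 0], [-4*t*e^{4*t}, (2*t + 1)*e^{4*t}, 0], [4*t*e^{4*t}, -2*t*e^{4*t}, e^{4*t}]]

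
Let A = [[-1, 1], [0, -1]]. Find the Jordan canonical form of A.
J = [[-1, 1], [0, -1]]

The characteristic polynomial is det(xI - A) = (x + 1)^2, so the eigenvalues are -1 (algebraic multiplicity 2).

For λ = -1: rank(A + I) = 1, rank((A + I)^2) = 0. The eigenspace has dimension 2 - 1 = 1, so there is 1 Jordan block; the rank sequence gives block sizes [2].

Assembling the blocks gives the Jordan form J above.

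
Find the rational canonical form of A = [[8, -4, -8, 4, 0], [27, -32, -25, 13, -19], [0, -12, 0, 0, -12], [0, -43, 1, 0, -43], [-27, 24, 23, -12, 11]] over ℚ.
R = [[0, -4, 0, 0, 0], [1, -5, 0, 0, 0], [0, 0, 0, 0, -12], [0, 0, 1, 0, -19], [0, 0, 0, 1, -8]]

The invariant factors of A (the non-unit diagonal entries of the Smith normal form of xI - A over ℚ[x]) are (x + 1)(x + 4), (x + 1)(x + 3)(x + 4), each dividing the next. The characteristic polynomial is their product, (x + 1)^2(x + 3)(x + 4)^2.

The rational canonical form is the block-diagonal matrix of companion matrices C(f_i):
R = [[0, -4, 0, 0, 0], [1, -5, 0, 0, 0], [0, 0, 0, 0, -12], [0, 0, 1, 0, -19], [0, 0, 0, 1, -8]].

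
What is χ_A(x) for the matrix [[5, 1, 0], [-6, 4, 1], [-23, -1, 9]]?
χ_A(x) = (x - 6)^3

xI - A = [[x - 5, -1, 0], [6, x - 4, -1], [23, 1, x - 9]].

Expanding det(xI - A) along the first row:
det(xI - A) = + (x - 5)·det([[x - 4, -1], [1, x - 9]]) - (-1)·det([[6, -1], [23, x - 9]]) + (0)·det([[6, x - 4], [23, 1]]).

Evaluating gives χ_A(x) = x^3 - 18x^2 + 108x - 216 = (x - 6)^3.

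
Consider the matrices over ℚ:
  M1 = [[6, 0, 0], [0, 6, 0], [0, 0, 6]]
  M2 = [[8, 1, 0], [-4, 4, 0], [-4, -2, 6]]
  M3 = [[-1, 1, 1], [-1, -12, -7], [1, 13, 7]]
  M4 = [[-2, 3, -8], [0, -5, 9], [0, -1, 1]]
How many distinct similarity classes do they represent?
3 classes: {M1}, {M2}, {M3, M4}

Characteristic polynomials: χ_{M1} = (x - 6)^3, χ_{M2} = (x - 6)^3, χ_{M3} = (x + 2)^3, χ_{M4} = (x + 2)^3.

{M1}: invariant factors x - 6, x - 6, x - 6.

{M2}: invariant factors x - 6, (x - 6)^2.

{M3, M4}: invariant factors (x + 2)^3.

Matrices are similar if and only if their invariant-factor lists agree; the partition into similarity classes is {M1}, {M2}, {M3, M4}.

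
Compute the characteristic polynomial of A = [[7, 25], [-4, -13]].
xI - A = [[x - 7, -25], [4, x + 13]].

Expanding det(xI - A) along the first row:
det(xI - A) = + (x - 7)·det([[x + 13]]) - (-25)·det([[4]]).

Evaluating gives χ_A(x) = x^2 + 6x + 9 = (x + 3)^2.

χ_A(x) = (x + 3)^2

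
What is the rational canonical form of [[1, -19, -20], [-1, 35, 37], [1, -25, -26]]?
The invariant factors of A (the non-unit diagonal entries of the Smith normal form of xI - A over ℚ[x]) are (x - 6)(x^2 - 4x + 1), each dividing the next. The characteristic polynomial is their product, (x - 6)(x^2 - 4x + 1).

The rational canonical form is the block-diagonal matrix of companion matrices C(f_i):
R = [[0, 0, 6], [1, 0, -25], [0, 1, 10]].

Note the characteristic polynomial does not split into linear factors over ℚ, so A has no Jordan form over ℚ; the rational canonical form exists over any field.

R = [[0, 0, 6], [1, 0, -25], [0, 1, 10]]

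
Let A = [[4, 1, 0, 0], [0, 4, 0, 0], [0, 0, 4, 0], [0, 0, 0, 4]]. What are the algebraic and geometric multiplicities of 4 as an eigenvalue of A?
algebraic multiplicity 4, geometric multiplicity 3

The characteristic polynomial is (x - 4)^4, so the factor x - 4 appears with exponent 4: the algebraic multiplicity is 4.

rank(A - 4I) = 1, so the eigenspace has dimension 4 - 1 = 3: the geometric multiplicity is 3.

Since 3 < 4, A is not diagonalizable.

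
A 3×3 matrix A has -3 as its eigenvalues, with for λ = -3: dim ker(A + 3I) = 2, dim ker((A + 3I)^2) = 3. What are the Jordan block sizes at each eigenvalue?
λ = -3: successive nullity increments [2, 1] count blocks of size ≥ k; block sizes are [2, 1].

Jordan blocks: (-3, 2), (-3, 1)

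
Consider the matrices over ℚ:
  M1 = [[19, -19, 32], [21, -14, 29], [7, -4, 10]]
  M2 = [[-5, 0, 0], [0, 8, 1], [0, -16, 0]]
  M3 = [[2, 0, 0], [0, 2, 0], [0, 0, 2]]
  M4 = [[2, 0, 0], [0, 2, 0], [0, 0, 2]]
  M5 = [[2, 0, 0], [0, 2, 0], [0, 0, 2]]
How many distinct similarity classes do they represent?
Characteristic polynomials: χ_{M1} = (x - 5)^3, χ_{M2} = (x - 4)^2(x + 5), χ_{M3} = (x - 2)^3, χ_{M4} = (x - 2)^3, χ_{M5} = (x - 2)^3.

{M1}: invariant factors (x - 5)^3.

{M2}: invariant factors (x - 4)^2(x + 5).

{M3, M4, M5}: invariant factors x - 2, x - 2, x - 2.

Matrices are similar if and only if their invariant-factor lists agree; the partition into similarity classes is {M1}, {M2}, {M3, M4, M5}.

3 classes: {M1}, {M2}, {M3, M4, M5}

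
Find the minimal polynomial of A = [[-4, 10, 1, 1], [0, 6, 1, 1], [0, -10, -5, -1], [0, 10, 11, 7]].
The characteristic polynomial factors as (x - 6)^2(x + 4)^2. The minimal polynomial is ∏(x - λ)^{k_λ} where k_λ is the size of the largest Jordan block at λ.

For λ = -4: rank(A + 4I) = 2, and the largest Jordan block has size 1 (the smallest k with rank((A + 4I)^k) = rank((A + 4I)^(k+1))).
For λ = 6: rank(A - 6I) = 3, and the largest Jordan block has size 2 (the smallest k with rank((A - 6I)^k) = rank((A - 6I)^(k+1))).

So m_A(x) = (x - 6)^2(x + 4).

m_A(x) = (x - 6)^2(x + 4)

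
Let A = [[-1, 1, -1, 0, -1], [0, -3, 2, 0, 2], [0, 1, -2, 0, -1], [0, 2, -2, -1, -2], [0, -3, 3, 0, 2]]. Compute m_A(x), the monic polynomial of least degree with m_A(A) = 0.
The characteristic polynomial factors as (x + 1)^5. The minimal polynomial is ∏(x - λ)^{k_λ} where k_λ is the size of the largest Jordan block at λ.

For λ = -1: rank(A + I) = 1, and the largest Jordan block has size 2 (the smallest k with rank((A + I)^k) = rank((A + I)^(k+1))).

So m_A(x) = (x + 1)^2.

m_A(x) = (x + 1)^2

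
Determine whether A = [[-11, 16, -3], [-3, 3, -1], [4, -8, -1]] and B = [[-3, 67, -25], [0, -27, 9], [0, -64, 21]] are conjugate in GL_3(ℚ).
Yes.

Two matrices over a field are similar if and only if they have the same invariant factors.

Both A and B have characteristic polynomial (x + 3)^3 and minimal polynomial (x + 3)^3. Computing further, both have invariant factors (x + 3)^3. Hence A and B are similar.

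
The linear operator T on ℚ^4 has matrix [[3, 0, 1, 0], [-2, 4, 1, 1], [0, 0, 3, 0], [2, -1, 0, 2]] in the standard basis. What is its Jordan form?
J = [[3, 1, 0, 0], [0, 3, 1, 0], [0, 0, 3, 0], [0, 0, 0, 3]]

The characteristic polynomial is det(xI - A) = (x - 3)^4, so the eigenvalues are 3 (algebraic multiplicity 4).

For λ = 3: rank(A - 3I) = 2, rank((A - 3I)^2) = 1, rank((A - 3I)^3) = 0. The eigenspace has dimension 4 - 2 = 2, so there are 2 Jordan blocks; the rank sequence gives block sizes [3, 1].

Assembling the blocks gives the Jordan form J above.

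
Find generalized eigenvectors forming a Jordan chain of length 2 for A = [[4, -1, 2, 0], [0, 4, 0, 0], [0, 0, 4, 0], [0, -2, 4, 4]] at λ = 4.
v_1 = [[0, 1, 0, 0]]^T, v_2 = [[-1, 0, 0, -2]]^T

We seek v_1 ∈ ker((A - 4I)^2) \ ker(A - 4I), then set v_{i+1} = (A - 4I) v_i.

One such chain is v_1 = [[0, 1, 0, 0]]^T, v_2 = [[-1, 0, 0, -2]]^T. Check: (A - 4I) v_2 = [[0, 0, 0, 0]]^T = 0.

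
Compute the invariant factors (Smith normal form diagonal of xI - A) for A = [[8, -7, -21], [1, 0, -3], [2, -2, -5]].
The Jordan structure of A has elementary divisors (x - 1)^2, (x - 1). Arranging the block sizes at each eigenvalue in decreasing order and taking row products gives the invariant factors.

Invariant factors (smallest first, each dividing the next): x - 1, (x - 1)^2.

Check: the last factor (x - 1)^2 is the minimal polynomial, and the product (x - 1)^3 is the characteristic polynomial.

x - 1, (x - 1)^2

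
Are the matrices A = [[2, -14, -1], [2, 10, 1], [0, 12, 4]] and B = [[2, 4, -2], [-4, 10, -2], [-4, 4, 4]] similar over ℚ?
No.

Both have characteristic polynomial (x - 6)^2(x - 4), but the minimal polynomial of A is (x - 6)^2(x - 4) while the minimal polynomial of B is (x - 6)(x - 4). The minimal polynomial is a similarity invariant, so A and B are not similar.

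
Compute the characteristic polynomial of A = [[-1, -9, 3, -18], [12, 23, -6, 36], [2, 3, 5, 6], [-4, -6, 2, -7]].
xI - A = [[x + 1, 9, -3, 18], [-12, x - 23, 6, -36], [-2, -3, x - 5, -6], [4, 6, -2, x + 7]].

Expanding det(xI - A) along the first row:
det(xI - A) = + (x + 1)·det([[x - 23, 6, -36], [-3, x - 5, -6], [6, -2, x + 7]]) - (9)·det([[-12, 6, -36], [-2, x - 5, -6], [4, -2, x + 7]]) + (-3)·det([[-12, x - 23, -36], [-2, -3, -6], [4, 6, x + 7]]) - (18)·det([[-12, x - 23, 6], [-2, -3, x - 5], [4, 6, -2]]).

Evaluating gives χ_A(x) = x^4 - 20x^3 + 150x^2 - 500x + 625 = (x - 5)^4.

χ_A(x) = (x - 5)^4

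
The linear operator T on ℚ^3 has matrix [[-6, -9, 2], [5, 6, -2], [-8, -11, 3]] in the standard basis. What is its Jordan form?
The characteristic polynomial is det(xI - A) = (x - 1)^3, so the eigenvalues are 1 (algebraic multiplicity 3).

For λ = 1: rank(A - I) = 2, rank((A - I)^2) = 1, rank((A - I)^3) = 0. The eigenspace has dimension 3 - 2 = 1, so there is 1 Jordan block; the rank sequence gives block sizes [3].

Assembling the blocks gives the Jordan form J above.

J = [[1, 1, 0], [0, 1, 1], [0, 0, 1]]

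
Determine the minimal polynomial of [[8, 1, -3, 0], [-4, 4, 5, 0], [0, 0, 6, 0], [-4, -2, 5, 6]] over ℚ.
m_A(x) = (x - 6)^3

The characteristic polynomial factors as (x - 6)^4. The minimal polynomial is ∏(x - λ)^{k_λ} where k_λ is the size of the largest Jordan block at λ.

For λ = 6: rank(A - 6I) = 2, and the largest Jordan block has size 3 (the smallest k with rank((A - 6I)^k) = rank((A - 6I)^(k+1))).

So m_A(x) = (x - 6)^3.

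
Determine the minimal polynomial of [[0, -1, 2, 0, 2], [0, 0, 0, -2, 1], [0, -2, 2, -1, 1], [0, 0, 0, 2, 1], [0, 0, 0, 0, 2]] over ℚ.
The characteristic polynomial factors as x^2(x - 2)^3. The minimal polynomial is ∏(x - λ)^{k_λ} where k_λ is the size of the largest Jordan block at λ.

For λ = 0: rank(A) = 4, and the largest Jordan block has size 2 (the smallest k with rank(A^k) = rank(A^(k+1))).
For λ = 2: rank(A - 2I) = 4, and the largest Jordan block has size 3 (the smallest k with rank((A - 2I)^k) = rank((A - 2I)^(k+1))).

So m_A(x) = x^2(x - 2)^3.

m_A(x) = x^2(x - 2)^3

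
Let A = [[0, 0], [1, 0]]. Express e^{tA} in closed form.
e^{tA} = [[1, 0], [t, 1]]

A has Jordan form J = [[0, 1], [0, 0]] with A = PJP^{-1}, so e^{tA} = P e^{tJ} P^{-1}.

For a Jordan block J_k(λ), e^{tJ_k(λ)} = e^{λt} · (I + tN + t^2 N^2/2! + ... + t^{k-1} N^{k-1}/(k-1)!) where N is the nilpotent superdiagonal part.

Assembling the blocks and conjugating back gives the entries of e^{tA} as shown above.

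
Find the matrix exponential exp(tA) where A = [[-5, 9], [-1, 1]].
A has Jordan form J = [[-2, 1], [0, -2]] with A = PJP^{-1}, so e^{tA} = P e^{tJ} P^{-1}.

For a Jordan block J_k(λ), e^{tJ_k(λ)} = e^{λt} · (I + tN + t^2 N^2/2! + ... + t^{k-1} N^{k-1}/(k-1)!) where N is the nilpotent superdiagonal part.

Assembling the blocks and conjugating back gives the entries of e^{tA} as shown above.

e^{tA} = [[(1 - 3*t)*e^{-2*t}, 9*t*e^{-2*t}], [-t*e^{-2*t}, (3*t + 1)*e^{-2*t}]]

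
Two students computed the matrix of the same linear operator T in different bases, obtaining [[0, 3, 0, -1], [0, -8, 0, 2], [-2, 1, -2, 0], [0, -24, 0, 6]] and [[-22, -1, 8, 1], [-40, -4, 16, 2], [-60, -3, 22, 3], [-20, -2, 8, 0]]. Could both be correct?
No.

Both have characteristic polynomial x^2(x + 2)^2, but the minimal polynomial of A is x^2(x + 2)^2 while the minimal polynomial of B is x^2(x + 2). The minimal polynomial is a similarity invariant, so A and B are not similar.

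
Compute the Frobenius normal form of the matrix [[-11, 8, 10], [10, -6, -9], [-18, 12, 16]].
R = [[0, 0, 4], [1, 0, -2], [0, 1, -1]]

The invariant factors of A (the non-unit diagonal entries of the Smith normal form of xI - A over ℚ[x]) are (x - 1)(x^2 + 2x + 4), each dividing the next. The characteristic polynomial is their product, (x - 1)(x^2 + 2x + 4).

The rational canonical form is the block-diagonal matrix of companion matrices C(f_i):
R = [[0, 0, 4], [1, 0, -2], [0, 1, -1]].

Note the characteristic polynomial does not split into linear factors over ℚ, so A has no Jordan form over ℚ; the rational canonical form exists over any field.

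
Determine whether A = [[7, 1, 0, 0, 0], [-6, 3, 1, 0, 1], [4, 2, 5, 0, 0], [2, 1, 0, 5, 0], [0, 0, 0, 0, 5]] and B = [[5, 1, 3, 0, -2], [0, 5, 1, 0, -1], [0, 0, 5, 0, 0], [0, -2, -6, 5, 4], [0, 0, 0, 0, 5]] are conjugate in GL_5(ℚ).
Yes.

Two matrices over a field are similar if and only if they have the same invariant factors.

Both A and B have characteristic polynomial (x - 5)^5 and minimal polynomial (x - 5)^3. Computing further, both have invariant factors x - 5, x - 5, (x - 5)^3. Hence A and B are similar.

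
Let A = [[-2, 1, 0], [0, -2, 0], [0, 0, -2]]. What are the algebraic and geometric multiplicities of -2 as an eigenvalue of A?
algebraic multiplicity 3, geometric multiplicity 2

The characteristic polynomial is (x + 2)^3, so the factor x + 2 appears with exponent 3: the algebraic multiplicity is 3.

rank(A + 2I) = 1, so the eigenspace has dimension 3 - 1 = 2: the geometric multiplicity is 2.

Since 2 < 3, A is not diagonalizable.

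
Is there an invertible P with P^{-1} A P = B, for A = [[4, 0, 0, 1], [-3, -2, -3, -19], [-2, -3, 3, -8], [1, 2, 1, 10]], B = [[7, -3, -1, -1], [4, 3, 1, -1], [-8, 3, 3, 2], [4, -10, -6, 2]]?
Yes.

Two matrices over a field are similar if and only if they have the same invariant factors.

Both A and B have characteristic polynomial (x - 4)^3(x - 3) and minimal polynomial (x - 4)^3(x - 3). Computing further, both have invariant factors (x - 4)^3(x - 3). Hence A and B are similar.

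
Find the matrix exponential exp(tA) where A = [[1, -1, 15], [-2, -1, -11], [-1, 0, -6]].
e^{tA} = [[(-2*t^2 + 3*t + 1)*e^{-2*t}, -t*(2*t + 1)*e^{-2*t}, t*(15 - 2*t)*e^{-2*t}], [t*(3*t - 4)*e^{-2*t}/2, (3*t^2/2 + t + 1)*e^{-2*t}, t*(3*t - 22)*e^{-2*t}/2], [t*(t - 2)*e^{-2*t}/2, t^2*e^{-2*t}/2, (t^2 - 8*t + 2)*e^{-2*t}/2]]

A has Jordan form J = [[-2, 1, 0], [0, -2, 1], [0, 0, -2]] with A = PJP^{-1}, so e^{tA} = P e^{tJ} P^{-1}.

For a Jordan block J_k(λ), e^{tJ_k(λ)} = e^{λt} · (I + tN + t^2 N^2/2! + ... + t^{k-1} N^{k-1}/(k-1)!) where N is the nilpotent superdiagonal part.

Assembling the blocks and conjugating back gives the entries of e^{tA} as shown above.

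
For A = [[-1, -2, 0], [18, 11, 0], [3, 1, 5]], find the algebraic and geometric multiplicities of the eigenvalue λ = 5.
algebraic multiplicity 3, geometric multiplicity 2

The characteristic polynomial is (x - 5)^3, so the factor x - 5 appears with exponent 3: the algebraic multiplicity is 3.

rank(A - 5I) = 1, so the eigenspace has dimension 3 - 1 = 2: the geometric multiplicity is 2.

Since 2 < 3, A is not diagonalizable.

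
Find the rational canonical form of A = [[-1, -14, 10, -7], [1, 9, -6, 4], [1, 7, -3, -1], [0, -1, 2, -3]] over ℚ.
The invariant factors of A (the non-unit diagonal entries of the Smith normal form of xI - A over ℚ[x]) are (x - 2)(x^3 + 4x - 3), each dividing the next. The characteristic polynomial is their product, (x - 2)(x^3 + 4x - 3).

The rational canonical form is the block-diagonal matrix of companion matrices C(f_i):
R = [[0, 0, 0, -6], [1, 0, 0, 11], [0, 1, 0, -4], [0, 0, 1, 2]].

Note the characteristic polynomial does not split into linear factors over ℚ, so A has no Jordan form over ℚ; the rational canonical form exists over any field.

R = [[0, 0, 0, -6], [1, 0, 0, 11], [0, 1, 0, -4], [0, 0, 1, 2]]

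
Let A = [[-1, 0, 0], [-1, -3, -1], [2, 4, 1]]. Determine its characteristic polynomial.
xI - A = [[x + 1, 0, 0], [1, x + 3, 1], [-2, -4, x - 1]].

Expanding det(xI - A) along the first row:
det(xI - A) = + (x + 1)·det([[x + 3, 1], [-4, x - 1]]) - (0)·det([[1, 1], [-2, x - 1]]) + (0)·det([[1, x + 3], [-2, -4]]).

Evaluating gives χ_A(x) = x^3 + 3x^2 + 3x + 1 = (x + 1)^3.

χ_A(x) = (x + 1)^3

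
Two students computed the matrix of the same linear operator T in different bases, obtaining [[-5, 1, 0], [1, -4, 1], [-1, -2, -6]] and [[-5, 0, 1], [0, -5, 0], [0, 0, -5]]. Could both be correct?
Both have characteristic polynomial (x + 5)^3, but the minimal polynomial of A is (x + 5)^3 while the minimal polynomial of B is (x + 5)^2. The minimal polynomial is a similarity invariant, so A and B are not similar.

No.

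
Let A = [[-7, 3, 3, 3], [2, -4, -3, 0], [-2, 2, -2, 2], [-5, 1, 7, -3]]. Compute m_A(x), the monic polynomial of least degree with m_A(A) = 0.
The characteristic polynomial factors as (x + 4)^4. The minimal polynomial is ∏(x - λ)^{k_λ} where k_λ is the size of the largest Jordan block at λ.

For λ = -4: rank(A + 4I) = 2, and the largest Jordan block has size 3 (the smallest k with rank((A + 4I)^k) = rank((A + 4I)^(k+1))).

So m_A(x) = (x + 4)^3.

m_A(x) = (x + 4)^3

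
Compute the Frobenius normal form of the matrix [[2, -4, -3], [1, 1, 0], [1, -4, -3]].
The invariant factors of A (the non-unit diagonal entries of the Smith normal form of xI - A over ℚ[x]) are x^3 + 3, each dividing the next. The characteristic polynomial is their product, x^3 + 3.

The rational canonical form is the block-diagonal matrix of companion matrices C(f_i):
R = [[0, 0, -3], [1, 0, 0], [0, 1, 0]].

Note the characteristic polynomial does not split into linear factors over ℚ, so A has no Jordan form over ℚ; the rational canonical form exists over any field.

R = [[0, 0, -3], [1, 0, 0], [0, 1, 0]]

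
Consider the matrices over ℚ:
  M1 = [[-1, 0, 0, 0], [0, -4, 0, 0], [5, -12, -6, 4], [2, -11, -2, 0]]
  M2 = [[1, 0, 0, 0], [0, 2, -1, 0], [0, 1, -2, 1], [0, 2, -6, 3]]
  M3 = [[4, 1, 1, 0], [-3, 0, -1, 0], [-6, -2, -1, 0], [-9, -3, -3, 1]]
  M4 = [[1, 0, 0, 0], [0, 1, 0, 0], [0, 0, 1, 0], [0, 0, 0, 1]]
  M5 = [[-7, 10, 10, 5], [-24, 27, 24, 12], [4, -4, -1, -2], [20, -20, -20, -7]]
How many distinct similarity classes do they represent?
5 classes: {M1}, {M2}, {M3}, {M4}, {M5}

Characteristic polynomials: χ_{M1} = (x + 1)(x + 2)(x + 4)^2, χ_{M2} = (x - 1)^4, χ_{M3} = (x - 1)^4, χ_{M4} = (x - 1)^4, χ_{M5} = (x - 3)^4.

{M1}: invariant factors (x + 1)(x + 2)(x + 4)^2.

{M2}: invariant factors x - 1, (x - 1)^3.

{M3}: invariant factors x - 1, x - 1, (x - 1)^2.

{M4}: invariant factors x - 1, x - 1, x - 1, x - 1.

{M5}: invariant factors x - 3, x - 3, (x - 3)^2.

Matrices are similar if and only if their invariant-factor lists agree; the partition into similarity classes is {M1}, {M2}, {M3}, {M4}, {M5}.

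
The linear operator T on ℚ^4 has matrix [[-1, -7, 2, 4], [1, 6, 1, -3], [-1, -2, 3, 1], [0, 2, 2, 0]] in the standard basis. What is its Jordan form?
The characteristic polynomial is det(xI - A) = (x - 2)^4, so the eigenvalues are 2 (algebraic multiplicity 4).

For λ = 2: rank(A - 2I) = 2, rank((A - 2I)^2) = 1, rank((A - 2I)^3) = 0. The eigenspace has dimension 4 - 2 = 2, so there are 2 Jordan blocks; the rank sequence gives block sizes [3, 1].

Assembling the blocks gives the Jordan form J above.

J = [[2, 1, 0, 0], [0, 2, 1, 0], [0, 0, 2, 0], [0, 0, 0, 2]]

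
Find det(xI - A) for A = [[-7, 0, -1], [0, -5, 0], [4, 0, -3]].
xI - A = [[x + 7, 0, 1], [0, x + 5, 0], [-4, 0, x + 3]].

Expanding det(xI - A) along the first row:
det(xI - A) = + (x + 7)·det([[x + 5, 0], [0, x + 3]]) - (0)·det([[0, 0], [-4, x + 3]]) + (1)·det([[0, x + 5], [-4, 0]]).

Evaluating gives χ_A(x) = x^3 + 15x^2 + 75x + 125 = (x + 5)^3.

χ_A(x) = (x + 5)^3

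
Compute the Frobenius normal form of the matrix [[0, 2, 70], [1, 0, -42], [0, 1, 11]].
R = [[0, 0, 48], [1, 0, -40], [0, 1, 11]]

The invariant factors of A (the non-unit diagonal entries of the Smith normal form of xI - A over ℚ[x]) are (x - 4)^2(x - 3), each dividing the next. The characteristic polynomial is their product, (x - 4)^2(x - 3).

The rational canonical form is the block-diagonal matrix of companion matrices C(f_i):
R = [[0, 0, 48], [1, 0, -40], [0, 1, 11]].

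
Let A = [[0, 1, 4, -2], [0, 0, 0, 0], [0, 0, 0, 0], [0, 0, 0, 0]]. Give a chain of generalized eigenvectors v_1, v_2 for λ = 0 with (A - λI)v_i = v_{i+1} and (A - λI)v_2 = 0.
v_1 = [[0, 1, 0, 0]]^T, v_2 = [[1, 0, 0, 0]]^T

We seek v_1 ∈ ker(A^2) \ ker(A), then set v_{i+1} = A v_i.

One such chain is v_1 = [[0, 1, 0, 0]]^T, v_2 = [[1, 0, 0, 0]]^T. Check: A v_2 = [[0, 0, 0, 0]]^T = 0.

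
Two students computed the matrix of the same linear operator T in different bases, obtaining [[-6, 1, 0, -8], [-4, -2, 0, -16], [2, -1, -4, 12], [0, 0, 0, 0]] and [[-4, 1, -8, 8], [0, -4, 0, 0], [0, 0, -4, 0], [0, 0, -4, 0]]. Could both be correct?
Yes.

Two matrices over a field are similar if and only if they have the same invariant factors.

Both A and B have characteristic polynomial x(x + 4)^3 and minimal polynomial x(x + 4)^2. Computing further, both have invariant factors x + 4, x(x + 4)^2. Hence A and B are similar.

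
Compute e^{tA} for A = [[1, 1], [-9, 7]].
e^{tA} = [[(1 - 3*t)*e^{4*t}, t*e^{4*t}], [-9*t*e^{4*t}, (3*t + 1)*e^{4*t}]]

A has Jordan form J = [[4, 1], [0, 4]] with A = PJP^{-1}, so e^{tA} = P e^{tJ} P^{-1}.

For a Jordan block J_k(λ), e^{tJ_k(λ)} = e^{λt} · (I + tN + t^2 N^2/2! + ... + t^{k-1} N^{k-1}/(k-1)!) where N is the nilpotent superdiagonal part.

Assembling the blocks and conjugating back gives the entries of e^{tA} as shown above.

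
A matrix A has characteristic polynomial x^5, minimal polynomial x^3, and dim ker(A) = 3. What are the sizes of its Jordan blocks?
Jordan blocks: (0, 3), (0, 1), (0, 1)

λ = 0: algebraic multiplicity 5 (exponent in χ_A), largest block size 3 (exponent in m_A), 3 blocks (geometric multiplicity). These force block sizes [3, 1, 1].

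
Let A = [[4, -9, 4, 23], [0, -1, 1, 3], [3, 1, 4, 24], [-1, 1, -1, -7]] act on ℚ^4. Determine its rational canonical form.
The invariant factors of A (the non-unit diagonal entries of the Smith normal form of xI - A over ℚ[x]) are x^2 - 5, x^2 - 5, each dividing the next. The characteristic polynomial is their product, (x^2 - 5)^2.

The rational canonical form is the block-diagonal matrix of companion matrices C(f_i):
R = [[0, 5, 0, 0], [1, 0, 0, 0], [0, 0, 0, 5], [0, 0, 1, 0]].

Note the characteristic polynomial does not split into linear factors over ℚ, so A has no Jordan form over ℚ; the rational canonical form exists over any field.

R = [[0, 5, 0, 0], [1, 0, 0, 0], [0, 0, 0, 5], [0, 0, 1, 0]]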